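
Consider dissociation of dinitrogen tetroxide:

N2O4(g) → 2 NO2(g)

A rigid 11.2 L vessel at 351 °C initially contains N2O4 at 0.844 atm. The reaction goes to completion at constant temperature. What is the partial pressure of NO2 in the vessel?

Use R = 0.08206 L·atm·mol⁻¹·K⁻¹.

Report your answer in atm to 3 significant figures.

1.69 atm

n(N2O4)₀ = PV/RT = (0.844 × 11.2) / (0.08206 × 624.15) = 0.1846 mol
n(NO2) = (2/1) × 0.1846 = 0.3692 mol
P(NO2) = nRT/V = 0.3692 × 0.08206 × 624.15 / 11.2 = 1.688 atm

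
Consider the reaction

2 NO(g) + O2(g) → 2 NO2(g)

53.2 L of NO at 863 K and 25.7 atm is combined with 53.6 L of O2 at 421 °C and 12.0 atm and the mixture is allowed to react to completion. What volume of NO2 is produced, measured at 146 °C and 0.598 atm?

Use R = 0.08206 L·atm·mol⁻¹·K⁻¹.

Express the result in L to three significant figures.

n(NO) = PV/RT = (25.7 × 53.2) / (0.08206 × 863) = 19.31 mol
n(O2) = PV/RT = (12.0 × 53.6) / (0.08206 × 694.15) = 11.29 mol
For 19.31 mol NO, stoichiometry requires (1/2) × 19.31 = 9.655 mol O2; 11.29 mol is available, so NO is limiting.
n(NO2) = (2/2) × 19.31 = 19.31 mol
V(NO2) = nRT/P = 19.31 × 0.08206 × 419.15 / 0.598 = 1111 L

1110 L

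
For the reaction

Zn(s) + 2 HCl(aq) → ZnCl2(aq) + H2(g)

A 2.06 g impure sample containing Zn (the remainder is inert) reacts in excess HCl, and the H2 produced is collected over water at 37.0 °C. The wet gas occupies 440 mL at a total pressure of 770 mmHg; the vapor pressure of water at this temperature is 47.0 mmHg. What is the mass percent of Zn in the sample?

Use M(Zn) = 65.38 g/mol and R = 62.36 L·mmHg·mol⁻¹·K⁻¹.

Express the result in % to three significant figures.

P(H2) = 770 − 47.0 = 723.0 mmHg
n(H2) = PV/RT = (723.0 × 0.4400) / (62.36 × 310.15) = 0.01645 mol
n(Zn) = (1/1) × 0.01645 = 0.01645 mol
m(Zn) = 0.01645 × 65.38 = 1.076 g
%Zn = 1.076 / 2.06 × 100 = 52.23%

52.2 %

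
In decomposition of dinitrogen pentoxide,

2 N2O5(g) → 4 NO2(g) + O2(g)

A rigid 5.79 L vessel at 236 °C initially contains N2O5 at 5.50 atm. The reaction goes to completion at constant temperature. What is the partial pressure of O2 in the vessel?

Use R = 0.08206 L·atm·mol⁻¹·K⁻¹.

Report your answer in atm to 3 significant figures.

n(N2O5)₀ = PV/RT = (5.50 × 5.79) / (0.08206 × 509.15) = 0.7622 mol
n(O2) = (1/2) × 0.7622 = 0.3811 mol
P(O2) = nRT/V = 0.3811 × 0.08206 × 509.15 / 5.79 = 2.750 atm

2.75 atm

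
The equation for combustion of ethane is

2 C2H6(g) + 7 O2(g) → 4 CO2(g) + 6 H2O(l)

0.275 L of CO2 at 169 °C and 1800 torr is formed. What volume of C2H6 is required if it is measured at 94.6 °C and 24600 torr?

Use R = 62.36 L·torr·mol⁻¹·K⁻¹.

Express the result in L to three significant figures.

0.00837 L

n(CO2) = PV/RT = (1800 × 0.275) / (62.36 × 442.15) = 0.01795 mol
n(C2H6) = (2/4) × 0.01795 = 0.008975 mol
V = nRT/P = 0.008975 × 62.36 × 367.75 / 24600 = 0.008367 L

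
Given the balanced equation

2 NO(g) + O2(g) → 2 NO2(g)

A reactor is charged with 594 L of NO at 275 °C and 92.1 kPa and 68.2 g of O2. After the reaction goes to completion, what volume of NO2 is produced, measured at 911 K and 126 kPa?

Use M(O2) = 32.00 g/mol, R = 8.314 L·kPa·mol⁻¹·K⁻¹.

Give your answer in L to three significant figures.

256 L

n(NO) = PV/RT = (92.1 × 594) / (8.314 × 548.15) = 12.00 mol
n(O2) = 68.2 / 32.00 = 2.131 mol
For 12.00 mol NO, stoichiometry requires (1/2) × 12.00 = 6.000 mol O2; 2.131 mol is available, so O2 is limiting.
n(NO2) = (2/1) × 2.131 = 4.262 mol
V(NO2) = nRT/P = 4.262 × 8.314 × 911 / 126 = 256.2 L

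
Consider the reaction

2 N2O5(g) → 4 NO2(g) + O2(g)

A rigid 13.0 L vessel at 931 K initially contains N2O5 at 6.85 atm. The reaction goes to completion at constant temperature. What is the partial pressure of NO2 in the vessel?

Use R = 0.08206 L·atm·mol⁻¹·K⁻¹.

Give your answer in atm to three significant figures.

13.7 atm

n(N2O5)₀ = PV/RT = (6.85 × 13.0) / (0.08206 × 931) = 1.166 mol
n(NO2) = (4/2) × 1.166 = 2.332 mol
P(NO2) = nRT/V = 2.332 × 0.08206 × 931 / 13.0 = 13.70 atm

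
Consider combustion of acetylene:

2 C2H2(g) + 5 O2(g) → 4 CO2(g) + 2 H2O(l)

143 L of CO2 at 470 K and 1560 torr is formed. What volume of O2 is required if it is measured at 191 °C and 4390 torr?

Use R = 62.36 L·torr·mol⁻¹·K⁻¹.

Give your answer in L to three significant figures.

n(CO2) = PV/RT = (1560 × 143) / (62.36 × 470) = 7.611 mol
n(O2) = (5/4) × 7.611 = 9.514 mol
V = nRT/P = 9.514 × 62.36 × 464.15 / 4390 = 62.73 L

62.7 L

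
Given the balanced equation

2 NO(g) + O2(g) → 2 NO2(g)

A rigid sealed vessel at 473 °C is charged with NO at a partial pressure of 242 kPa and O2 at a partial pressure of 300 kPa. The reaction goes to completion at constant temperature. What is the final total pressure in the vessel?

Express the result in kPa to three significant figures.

Because the vessel is rigid and T is held at 473 °C, work the stoichiometry in partial pressures (P_i = n_iRT/V).
P(O2) required for 242 kPa of NO = (1/2) × 242 = 121.0 kPa; available 300 kPa, so NO is limiting.
P(O2) remaining = 300 − (1/2) × 242 = 179.0 kPa
P(gaseous products) = (2)/2 × 242 = 242.0 kPa
P_total at 473 °C = 179.0 + 242.0 = 421.0 kPa

421 kPa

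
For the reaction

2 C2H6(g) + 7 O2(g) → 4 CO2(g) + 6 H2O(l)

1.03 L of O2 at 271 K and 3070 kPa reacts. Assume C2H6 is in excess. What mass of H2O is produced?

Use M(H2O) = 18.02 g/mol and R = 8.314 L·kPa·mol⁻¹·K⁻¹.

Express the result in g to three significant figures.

21.7 g

n(O2) = PV/RT = (3070 × 1.03) / (8.314 × 271) = 1.403 mol
n(H2O) = (6/7) × 1.403 = 1.203 mol
m(H2O) = 1.203 × 18.02 = 21.68 g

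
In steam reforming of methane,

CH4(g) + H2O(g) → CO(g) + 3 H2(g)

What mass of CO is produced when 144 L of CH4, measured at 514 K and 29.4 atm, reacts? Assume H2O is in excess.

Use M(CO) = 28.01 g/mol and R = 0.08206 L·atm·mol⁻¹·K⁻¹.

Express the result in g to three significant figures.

n(CH4) = PV/RT = (29.4 × 144) / (0.08206 × 514) = 100.4 mol
n(CO) = (1/1) × 100.4 = 100.4 mol
m(CO) = 100.4 × 28.01 = 2812 g

2810 g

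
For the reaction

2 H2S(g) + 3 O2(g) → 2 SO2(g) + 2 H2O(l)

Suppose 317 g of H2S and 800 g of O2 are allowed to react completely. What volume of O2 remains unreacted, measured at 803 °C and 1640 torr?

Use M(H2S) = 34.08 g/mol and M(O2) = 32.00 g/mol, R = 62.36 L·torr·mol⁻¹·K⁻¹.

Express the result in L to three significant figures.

452 L

n(H2S) = 317 / 34.08 = 9.302 mol
n(O2) = 800 / 32.00 = 25.00 mol
For 9.302 mol H2S, stoichiometry requires (3/2) × 9.302 = 13.95 mol O2; 25.00 mol is available, so H2S is limiting.
n(O2) consumed = (3/2) × 9.302 = 13.95 mol; remaining = 25.00 − 13.95 = 11.05 mol
V(O2) = nRT/P = 11.05 × 62.36 × 1076.15 / 1640 = 452.2 L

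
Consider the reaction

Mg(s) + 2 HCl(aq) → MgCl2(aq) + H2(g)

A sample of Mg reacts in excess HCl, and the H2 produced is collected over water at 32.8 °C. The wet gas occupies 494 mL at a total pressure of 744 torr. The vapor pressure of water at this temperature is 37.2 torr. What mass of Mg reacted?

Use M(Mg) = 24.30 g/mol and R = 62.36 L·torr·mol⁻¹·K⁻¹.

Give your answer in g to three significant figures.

P(H2) = 744 − 37.2 = 706.8 torr
n(H2) = PV/RT = (706.8 × 0.4940) / (62.36 × 305.95) = 0.01830 mol
n(Mg) = (1/1) × 0.01830 = 0.01830 mol
m(Mg) = 0.01830 × 24.30 = 0.4447 g

0.445 g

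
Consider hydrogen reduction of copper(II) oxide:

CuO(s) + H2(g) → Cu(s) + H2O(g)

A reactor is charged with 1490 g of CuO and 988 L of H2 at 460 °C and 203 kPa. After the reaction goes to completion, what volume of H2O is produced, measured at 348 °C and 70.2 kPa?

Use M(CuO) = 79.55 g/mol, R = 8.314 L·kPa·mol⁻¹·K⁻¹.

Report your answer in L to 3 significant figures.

1380 L

n(CuO) = 1490 / 79.55 = 18.73 mol
n(H2) = PV/RT = (203 × 988) / (8.314 × 733.15) = 32.90 mol
For 18.73 mol CuO, stoichiometry requires (1/1) × 18.73 = 18.73 mol H2; 32.90 mol is available, so CuO is limiting.
n(H2O) = (1/1) × 18.73 = 18.73 mol
V(H2O) = nRT/P = 18.73 × 8.314 × 621.15 / 70.2 = 1378 L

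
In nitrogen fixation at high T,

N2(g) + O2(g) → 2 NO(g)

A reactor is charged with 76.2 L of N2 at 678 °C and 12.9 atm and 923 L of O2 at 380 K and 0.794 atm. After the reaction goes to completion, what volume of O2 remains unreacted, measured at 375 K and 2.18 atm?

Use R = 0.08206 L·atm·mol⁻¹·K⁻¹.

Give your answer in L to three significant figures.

154 L

n(N2) = PV/RT = (12.9 × 76.2) / (0.08206 × 951.15) = 12.59 mol
n(O2) = PV/RT = (0.794 × 923) / (0.08206 × 380) = 23.50 mol
For 12.59 mol N2, stoichiometry requires (1/1) × 12.59 = 12.59 mol O2; 23.50 mol is available, so N2 is limiting.
n(O2) consumed = (1/1) × 12.59 = 12.59 mol; remaining = 23.50 − 12.59 = 10.91 mol
V(O2) = nRT/P = 10.91 × 0.08206 × 375 / 2.18 = 154.0 L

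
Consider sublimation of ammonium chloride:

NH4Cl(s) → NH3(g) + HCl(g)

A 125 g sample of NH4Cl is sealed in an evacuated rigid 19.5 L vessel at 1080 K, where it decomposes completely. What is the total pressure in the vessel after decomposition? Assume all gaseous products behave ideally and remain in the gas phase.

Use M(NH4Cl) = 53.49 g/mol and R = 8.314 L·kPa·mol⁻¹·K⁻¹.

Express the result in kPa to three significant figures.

n(NH4Cl) = 125 / 53.49 = 2.337 mol
n(gas produced) = (2/1) × 2.337 = 4.674 mol
P = nRT/V = 4.674 × 8.314 × 1080 / 19.5 = 2152 kPa

2150 kPa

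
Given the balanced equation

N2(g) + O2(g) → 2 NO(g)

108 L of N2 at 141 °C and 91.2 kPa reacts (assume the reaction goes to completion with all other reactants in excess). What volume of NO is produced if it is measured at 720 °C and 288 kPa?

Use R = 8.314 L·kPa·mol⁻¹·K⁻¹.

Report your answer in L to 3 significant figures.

164 L

n(N2) = PV/RT = (91.2 × 108) / (8.314 × 414.15) = 2.861 mol
n(NO) = (2/1) × 2.861 = 5.722 mol
V = nRT/P = 5.722 × 8.314 × 993.15 / 288 = 164.1 L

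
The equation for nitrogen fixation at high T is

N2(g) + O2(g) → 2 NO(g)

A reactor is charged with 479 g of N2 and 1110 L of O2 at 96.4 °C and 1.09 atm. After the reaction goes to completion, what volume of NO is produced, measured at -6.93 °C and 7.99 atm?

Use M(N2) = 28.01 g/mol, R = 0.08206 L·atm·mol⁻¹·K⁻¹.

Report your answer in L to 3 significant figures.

93.5 L

n(N2) = 479 / 28.01 = 17.10 mol
n(O2) = PV/RT = (1.09 × 1110) / (0.08206 × 369.55) = 39.90 mol
For 17.10 mol N2, stoichiometry requires (1/1) × 17.10 = 17.10 mol O2; 39.90 mol is available, so N2 is limiting.
n(NO) = (2/1) × 17.10 = 34.20 mol
V(NO) = nRT/P = 34.20 × 0.08206 × 266.22 / 7.99 = 93.51 L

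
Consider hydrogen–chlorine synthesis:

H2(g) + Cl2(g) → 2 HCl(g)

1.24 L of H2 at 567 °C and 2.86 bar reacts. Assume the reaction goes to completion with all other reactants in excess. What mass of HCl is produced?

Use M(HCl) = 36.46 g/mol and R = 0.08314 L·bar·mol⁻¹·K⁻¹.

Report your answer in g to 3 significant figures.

3.70 g

n(H2) = PV/RT = (2.86 × 1.24) / (0.08314 × 840.15) = 0.05077 mol
n(HCl) = (2/1) × 0.05077 = 0.1015 mol
m(HCl) = 0.1015 × 36.46 = 3.701 g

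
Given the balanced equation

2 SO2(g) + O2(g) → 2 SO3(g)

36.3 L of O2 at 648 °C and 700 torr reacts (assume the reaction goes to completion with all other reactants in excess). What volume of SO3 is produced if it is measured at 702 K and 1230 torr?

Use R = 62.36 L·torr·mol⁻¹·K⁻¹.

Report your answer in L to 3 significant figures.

31.5 L

n(O2) = PV/RT = (700 × 36.3) / (62.36 × 921.15) = 0.4424 mol
n(SO3) = (2/1) × 0.4424 = 0.8848 mol
V = nRT/P = 0.8848 × 62.36 × 702 / 1230 = 31.49 L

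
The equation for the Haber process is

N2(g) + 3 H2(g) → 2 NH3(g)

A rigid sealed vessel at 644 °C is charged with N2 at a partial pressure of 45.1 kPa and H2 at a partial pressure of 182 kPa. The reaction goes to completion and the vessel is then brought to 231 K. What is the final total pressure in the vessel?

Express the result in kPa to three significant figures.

With V and T fixed, P_i ∝ n_i, so the mole ratios apply directly to partial pressures at 644 °C.
P(H2) required for 45.1 kPa of N2 = (3/1) × 45.1 = 135.3 kPa; available 182 kPa, so N2 is limiting.
P(H2) remaining = 182 − (3/1) × 45.1 = 46.70 kPa
P(gaseous products) = (2)/1 × 45.1 = 90.20 kPa
P_total at 644 °C = 46.70 + 90.20 = 136.9 kPa
Scaling to 231 K: P = 136.9 × 231/917.15 = 34.48 kPa

34.5 kPa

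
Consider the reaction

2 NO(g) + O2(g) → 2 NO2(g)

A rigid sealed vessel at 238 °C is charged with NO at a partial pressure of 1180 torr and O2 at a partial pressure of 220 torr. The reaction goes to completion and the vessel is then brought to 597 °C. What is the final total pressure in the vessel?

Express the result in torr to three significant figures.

At constant V, partial pressures at 238 °C are proportional to moles, so apply stoichiometry directly to pressures.
P(O2) required for 1180 torr of NO = (1/2) × 1180 = 590.0 torr; available 220 torr, so O2 is limiting.
P(NO) remaining = 1180 − (2/1) × 220 = 740.0 torr
P(gaseous products) = (2)/1 × 220 = 440.0 torr
P_total at 238 °C = 740.0 + 440.0 = 1180 torr
Scaling to 597 °C: P = 1180 × 870.15/511.15 = 2009 torr

2010 torr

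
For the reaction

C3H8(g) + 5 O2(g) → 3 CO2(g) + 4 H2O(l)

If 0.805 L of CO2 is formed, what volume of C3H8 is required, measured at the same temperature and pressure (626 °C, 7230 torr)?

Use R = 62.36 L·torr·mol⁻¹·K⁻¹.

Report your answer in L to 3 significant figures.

0.268 L

At constant T and P, gas volumes are in the mole ratio: V(C3H8) = (1/3) × 0.805 = 0.2683 L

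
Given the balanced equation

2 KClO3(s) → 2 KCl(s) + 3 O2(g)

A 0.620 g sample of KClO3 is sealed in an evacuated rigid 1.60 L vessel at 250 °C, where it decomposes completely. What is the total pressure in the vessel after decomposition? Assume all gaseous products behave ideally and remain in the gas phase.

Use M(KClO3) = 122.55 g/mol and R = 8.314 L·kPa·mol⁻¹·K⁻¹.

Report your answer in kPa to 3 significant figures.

20.6 kPa

n(KClO3) = 0.620 / 122.55 = 0.005059 mol
n(gas produced) = (3/2) × 0.005059 = 0.007588 mol
P = nRT/V = 0.007588 × 8.314 × 523.15 / 1.60 = 20.63 kPa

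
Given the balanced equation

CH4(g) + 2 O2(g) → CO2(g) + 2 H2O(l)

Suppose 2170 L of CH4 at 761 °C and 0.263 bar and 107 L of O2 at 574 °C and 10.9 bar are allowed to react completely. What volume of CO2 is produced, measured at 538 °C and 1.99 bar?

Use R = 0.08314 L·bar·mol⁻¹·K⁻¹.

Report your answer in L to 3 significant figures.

n(CH4) = PV/RT = (0.263 × 2170) / (0.08314 × 1034.15) = 6.638 mol
n(O2) = PV/RT = (10.9 × 107) / (0.08314 × 847.15) = 16.56 mol
For 6.638 mol CH4, stoichiometry requires (2/1) × 6.638 = 13.28 mol O2; 16.56 mol is available, so CH4 is limiting.
n(CO2) = (1/1) × 6.638 = 6.638 mol
V(CO2) = nRT/P = 6.638 × 0.08314 × 811.15 / 1.99 = 225.0 L

225 L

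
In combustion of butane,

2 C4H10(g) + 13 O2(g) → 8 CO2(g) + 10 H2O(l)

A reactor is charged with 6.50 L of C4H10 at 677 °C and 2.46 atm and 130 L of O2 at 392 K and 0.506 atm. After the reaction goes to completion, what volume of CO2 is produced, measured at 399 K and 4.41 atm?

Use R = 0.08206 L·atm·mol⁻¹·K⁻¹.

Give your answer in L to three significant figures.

6.09 L

n(C4H10) = PV/RT = (2.46 × 6.50) / (0.08206 × 950.15) = 0.2051 mol
n(O2) = PV/RT = (0.506 × 130) / (0.08206 × 392) = 2.045 mol
For 0.2051 mol C4H10, stoichiometry requires (13/2) × 0.2051 = 1.333 mol O2; 2.045 mol is available, so C4H10 is limiting.
n(CO2) = (8/2) × 0.2051 = 0.8204 mol
V(CO2) = nRT/P = 0.8204 × 0.08206 × 399 / 4.41 = 6.091 L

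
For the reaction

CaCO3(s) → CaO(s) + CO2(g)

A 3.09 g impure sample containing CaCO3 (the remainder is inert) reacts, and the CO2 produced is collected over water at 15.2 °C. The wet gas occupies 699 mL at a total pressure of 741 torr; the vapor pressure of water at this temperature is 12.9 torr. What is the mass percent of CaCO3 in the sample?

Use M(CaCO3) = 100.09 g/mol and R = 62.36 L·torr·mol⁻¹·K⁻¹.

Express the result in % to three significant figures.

P(CO2) = 741 − 12.9 = 728.1 torr
n(CO2) = PV/RT = (728.1 × 0.6990) / (62.36 × 288.35) = 0.02830 mol
n(CaCO3) = (1/1) × 0.02830 = 0.02830 mol
m(CaCO3) = 0.02830 × 100.09 = 2.833 g
%CaCO3 = 2.833 / 3.09 × 100 = 91.68%

91.7 %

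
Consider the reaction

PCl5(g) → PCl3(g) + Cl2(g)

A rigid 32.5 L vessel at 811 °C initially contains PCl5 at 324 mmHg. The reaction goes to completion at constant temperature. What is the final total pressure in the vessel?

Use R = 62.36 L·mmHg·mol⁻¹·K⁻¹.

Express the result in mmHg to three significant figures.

Rigid vessel, constant T ⇒ P scales with total gas moles (1 → 2).
P_final = (2/1) × 324 = 648.0 mmHg

648 mmHg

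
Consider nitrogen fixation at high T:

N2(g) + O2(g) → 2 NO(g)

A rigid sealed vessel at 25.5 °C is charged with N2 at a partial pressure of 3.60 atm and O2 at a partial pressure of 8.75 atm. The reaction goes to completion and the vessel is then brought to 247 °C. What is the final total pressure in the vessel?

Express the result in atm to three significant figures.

Because the vessel is rigid and T is held at 25.5 °C, work the stoichiometry in partial pressures (P_i = n_iRT/V).
P(O2) required for 3.60 atm of N2 = (1/1) × 3.60 = 3.600 atm; available 8.75 atm, so N2 is limiting.
P(O2) remaining = 8.75 − (1/1) × 3.60 = 5.150 atm
P(gaseous products) = (2)/1 × 3.60 = 7.200 atm
P_total at 25.5 °C = 5.150 + 7.200 = 12.35 atm
Scaling to 247 °C: P = 12.35 × 520.15/298.65 = 21.51 atm

21.5 atm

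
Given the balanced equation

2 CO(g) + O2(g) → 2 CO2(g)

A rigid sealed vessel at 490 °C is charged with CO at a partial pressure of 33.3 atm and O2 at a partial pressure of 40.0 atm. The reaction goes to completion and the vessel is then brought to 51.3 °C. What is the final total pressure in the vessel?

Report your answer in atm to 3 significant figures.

Because the vessel is rigid and T is held at 490 °C, work the stoichiometry in partial pressures (P_i = n_iRT/V).
P(O2) required for 33.3 atm of CO = (1/2) × 33.3 = 16.65 atm; available 40.0 atm, so CO is limiting.
P(O2) remaining = 40.0 − (1/2) × 33.3 = 23.35 atm
P(gaseous products) = (2)/2 × 33.3 = 33.30 atm
P_total at 490 °C = 23.35 + 33.30 = 56.65 atm
Scaling to 51.3 °C: P = 56.65 × 324.45/763.15 = 24.08 atm

24.1 atm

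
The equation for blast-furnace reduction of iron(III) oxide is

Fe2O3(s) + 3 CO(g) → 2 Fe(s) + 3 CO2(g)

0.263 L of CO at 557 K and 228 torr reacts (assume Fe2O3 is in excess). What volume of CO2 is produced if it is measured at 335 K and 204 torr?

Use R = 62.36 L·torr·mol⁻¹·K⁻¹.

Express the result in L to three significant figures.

n(CO) = PV/RT = (228 × 0.263) / (62.36 × 557) = 0.001726 mol
n(CO2) = (3/3) × 0.001726 = 0.001726 mol
V = nRT/P = 0.001726 × 62.36 × 335 / 204 = 0.1768 L

0.177 L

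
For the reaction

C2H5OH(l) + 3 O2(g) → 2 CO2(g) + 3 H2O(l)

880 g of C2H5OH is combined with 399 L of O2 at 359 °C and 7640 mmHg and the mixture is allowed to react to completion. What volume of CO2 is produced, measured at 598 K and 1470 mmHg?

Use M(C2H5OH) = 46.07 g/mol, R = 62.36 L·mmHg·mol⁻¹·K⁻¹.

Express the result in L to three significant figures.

n(C2H5OH) = 880 / 46.07 = 19.10 mol
n(O2) = PV/RT = (7640 × 399) / (62.36 × 632.15) = 77.33 mol
For 19.10 mol C2H5OH, stoichiometry requires (3/1) × 19.10 = 57.30 mol O2; 77.33 mol is available, so C2H5OH is limiting.
n(CO2) = (2/1) × 19.10 = 38.20 mol
V(CO2) = nRT/P = 38.20 × 62.36 × 598 / 1470 = 969.1 L

969 L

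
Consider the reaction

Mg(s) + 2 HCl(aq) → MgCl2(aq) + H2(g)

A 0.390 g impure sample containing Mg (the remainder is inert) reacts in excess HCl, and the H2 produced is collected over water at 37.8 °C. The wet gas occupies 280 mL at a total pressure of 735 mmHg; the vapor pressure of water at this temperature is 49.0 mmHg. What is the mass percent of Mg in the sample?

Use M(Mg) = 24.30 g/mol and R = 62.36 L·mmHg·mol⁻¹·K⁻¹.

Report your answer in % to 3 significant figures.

P(H2) = 735 − 49.0 = 686.0 mmHg
n(H2) = PV/RT = (686.0 × 0.2800) / (62.36 × 310.95) = 0.009906 mol
n(Mg) = (1/1) × 0.009906 = 0.009906 mol
m(Mg) = 0.009906 × 24.30 = 0.2407 g
%Mg = 0.2407 / 0.390 × 100 = 61.72%

61.7 %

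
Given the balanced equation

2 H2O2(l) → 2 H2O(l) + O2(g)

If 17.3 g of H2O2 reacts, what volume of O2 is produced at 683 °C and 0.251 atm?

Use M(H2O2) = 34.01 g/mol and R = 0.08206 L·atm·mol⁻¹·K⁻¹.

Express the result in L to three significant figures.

n(H2O2) = 17.30 / 34.01 = 0.5087 mol
n(O2) = (1/2) × 0.5087 = 0.2544 mol
V = nRT/P = 0.2544 × 0.08206 × 956.15 / 0.251 = 79.52 L

79.5 L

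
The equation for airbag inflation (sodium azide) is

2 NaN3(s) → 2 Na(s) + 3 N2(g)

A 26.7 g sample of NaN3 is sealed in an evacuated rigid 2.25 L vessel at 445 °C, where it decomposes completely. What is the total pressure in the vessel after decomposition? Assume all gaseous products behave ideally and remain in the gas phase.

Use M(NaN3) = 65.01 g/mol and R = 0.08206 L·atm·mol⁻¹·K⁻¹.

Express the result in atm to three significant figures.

16.1 atm

n(NaN3) = 26.7 / 65.01 = 0.4107 mol
n(gas produced) = (3/2) × 0.4107 = 0.6160 mol
P = nRT/V = 0.6160 × 0.08206 × 718.15 / 2.25 = 16.13 atm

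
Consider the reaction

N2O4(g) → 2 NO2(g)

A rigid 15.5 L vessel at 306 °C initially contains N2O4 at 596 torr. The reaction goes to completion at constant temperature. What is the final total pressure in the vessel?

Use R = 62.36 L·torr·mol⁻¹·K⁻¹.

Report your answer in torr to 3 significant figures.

At constant T and V, P ∝ n(gas): 1 mol gas → 2 mol gas.
P_final = (2/1) × 596 = 1192 torr

1190 torr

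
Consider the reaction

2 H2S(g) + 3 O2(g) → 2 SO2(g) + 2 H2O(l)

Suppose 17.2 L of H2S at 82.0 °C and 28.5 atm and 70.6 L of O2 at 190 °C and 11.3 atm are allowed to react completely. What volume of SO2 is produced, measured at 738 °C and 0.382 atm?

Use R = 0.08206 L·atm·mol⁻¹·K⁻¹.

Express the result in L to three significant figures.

3040 L

n(H2S) = PV/RT = (28.5 × 17.2) / (0.08206 × 355.15) = 16.82 mol
n(O2) = PV/RT = (11.3 × 70.6) / (0.08206 × 463.15) = 20.99 mol
For 16.82 mol H2S, stoichiometry requires (3/2) × 16.82 = 25.23 mol O2; 20.99 mol is available, so O2 is limiting.
n(SO2) = (2/3) × 20.99 = 13.99 mol
V(SO2) = nRT/P = 13.99 × 0.08206 × 1011.15 / 0.382 = 3039 L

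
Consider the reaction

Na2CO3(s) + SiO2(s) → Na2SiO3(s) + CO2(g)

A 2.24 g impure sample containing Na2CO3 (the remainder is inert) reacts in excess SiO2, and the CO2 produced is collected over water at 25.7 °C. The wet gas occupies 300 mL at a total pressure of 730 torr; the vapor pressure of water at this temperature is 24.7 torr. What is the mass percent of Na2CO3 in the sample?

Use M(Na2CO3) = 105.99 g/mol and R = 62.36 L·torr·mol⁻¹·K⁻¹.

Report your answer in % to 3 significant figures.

53.7 %

P(CO2) = 730 − 24.7 = 705.3 torr
n(CO2) = PV/RT = (705.3 × 0.3000) / (62.36 × 298.85) = 0.01135 mol
n(Na2CO3) = (1/1) × 0.01135 = 0.01135 mol
m(Na2CO3) = 0.01135 × 105.99 = 1.203 g
%Na2CO3 = 1.203 / 2.24 × 100 = 53.71%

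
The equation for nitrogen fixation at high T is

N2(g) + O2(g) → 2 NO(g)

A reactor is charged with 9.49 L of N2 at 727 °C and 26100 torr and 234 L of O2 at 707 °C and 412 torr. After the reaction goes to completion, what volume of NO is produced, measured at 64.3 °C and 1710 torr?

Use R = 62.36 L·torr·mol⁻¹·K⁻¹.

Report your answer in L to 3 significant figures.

38.8 L

n(N2) = PV/RT = (26100 × 9.49) / (62.36 × 1000.15) = 3.971 mol
n(O2) = PV/RT = (412 × 234) / (62.36 × 980.15) = 1.577 mol
For 3.971 mol N2, stoichiometry requires (1/1) × 3.971 = 3.971 mol O2; 1.577 mol is available, so O2 is limiting.
n(NO) = (2/1) × 1.577 = 3.154 mol
V(NO) = nRT/P = 3.154 × 62.36 × 337.45 / 1710 = 38.81 L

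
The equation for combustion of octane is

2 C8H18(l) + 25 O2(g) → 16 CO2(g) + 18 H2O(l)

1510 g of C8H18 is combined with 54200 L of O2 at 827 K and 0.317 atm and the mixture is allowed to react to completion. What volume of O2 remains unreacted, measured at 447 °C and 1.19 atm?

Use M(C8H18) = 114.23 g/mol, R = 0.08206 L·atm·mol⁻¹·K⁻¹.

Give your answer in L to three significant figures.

4370 L

n(C8H18) = 1510 / 114.23 = 13.22 mol
n(O2) = PV/RT = (0.317 × 54200) / (0.08206 × 827) = 253.2 mol
For 13.22 mol C8H18, stoichiometry requires (25/2) × 13.22 = 165.2 mol O2; 253.2 mol is available, so C8H18 is limiting.
n(O2) consumed = (25/2) × 13.22 = 165.2 mol; remaining = 253.2 − 165.2 = 88.00 mol
V(O2) = nRT/P = 88.00 × 0.08206 × 720.15 / 1.19 = 4370 L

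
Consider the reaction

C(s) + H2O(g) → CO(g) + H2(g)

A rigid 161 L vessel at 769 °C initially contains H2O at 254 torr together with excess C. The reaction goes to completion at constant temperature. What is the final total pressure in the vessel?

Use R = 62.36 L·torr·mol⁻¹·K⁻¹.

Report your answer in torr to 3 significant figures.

Since T and V are fixed, P_final/P_initial = n_final/n_initial = 2/1.
P_final = (2/1) × 254 = 508.0 torr

508 torr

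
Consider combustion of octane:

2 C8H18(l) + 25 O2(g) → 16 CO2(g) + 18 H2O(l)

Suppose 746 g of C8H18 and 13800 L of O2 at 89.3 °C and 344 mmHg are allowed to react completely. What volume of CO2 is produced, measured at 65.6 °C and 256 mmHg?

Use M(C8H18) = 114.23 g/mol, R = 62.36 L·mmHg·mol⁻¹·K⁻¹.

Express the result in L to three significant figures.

4310 L

n(C8H18) = 746 / 114.23 = 6.531 mol
n(O2) = PV/RT = (344 × 13800) / (62.36 × 362.45) = 210.0 mol
For 6.531 mol C8H18, stoichiometry requires (25/2) × 6.531 = 81.64 mol O2; 210.0 mol is available, so C8H18 is limiting.
n(CO2) = (16/2) × 6.531 = 52.25 mol
V(CO2) = nRT/P = 52.25 × 62.36 × 338.75 / 256 = 4312 L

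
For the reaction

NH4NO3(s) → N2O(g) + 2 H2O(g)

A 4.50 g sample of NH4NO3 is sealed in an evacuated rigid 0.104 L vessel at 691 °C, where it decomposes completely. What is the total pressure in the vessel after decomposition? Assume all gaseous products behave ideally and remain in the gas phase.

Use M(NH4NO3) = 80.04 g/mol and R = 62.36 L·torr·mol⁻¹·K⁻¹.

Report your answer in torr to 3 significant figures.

97500 torr

n(NH4NO3) = 4.50 / 80.04 = 0.05622 mol
n(gas produced) = (3/1) × 0.05622 = 0.1687 mol
P = nRT/V = 0.1687 × 62.36 × 964.15 / 0.104 = 97530 torr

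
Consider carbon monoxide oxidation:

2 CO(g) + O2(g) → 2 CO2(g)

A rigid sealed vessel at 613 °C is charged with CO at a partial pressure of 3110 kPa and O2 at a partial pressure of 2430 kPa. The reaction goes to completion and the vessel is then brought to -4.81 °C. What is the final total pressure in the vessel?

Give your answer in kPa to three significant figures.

1210 kPa

Because the vessel is rigid and T is held at 613 °C, work the stoichiometry in partial pressures (P_i = n_iRT/V).
P(O2) required for 3110 kPa of CO = (1/2) × 3110 = 1555 kPa; available 2430 kPa, so CO is limiting.
P(O2) remaining = 2430 − (1/2) × 3110 = 875.0 kPa
P(gaseous products) = (2)/2 × 3110 = 3110 kPa
P_total at 613 °C = 875.0 + 3110 = 3985 kPa
Scaling to -4.81 °C: P = 3985 × 268.34/886.15 = 1207 kPa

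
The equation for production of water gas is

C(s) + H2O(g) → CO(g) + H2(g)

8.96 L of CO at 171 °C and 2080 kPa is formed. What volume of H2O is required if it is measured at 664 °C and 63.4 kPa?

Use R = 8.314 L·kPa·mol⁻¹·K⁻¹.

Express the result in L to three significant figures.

620 L

n(CO) = PV/RT = (2080 × 8.96) / (8.314 × 444.15) = 5.047 mol
n(H2O) = (1/1) × 5.047 = 5.047 mol
V = nRT/P = 5.047 × 8.314 × 937.15 / 63.4 = 620.2 L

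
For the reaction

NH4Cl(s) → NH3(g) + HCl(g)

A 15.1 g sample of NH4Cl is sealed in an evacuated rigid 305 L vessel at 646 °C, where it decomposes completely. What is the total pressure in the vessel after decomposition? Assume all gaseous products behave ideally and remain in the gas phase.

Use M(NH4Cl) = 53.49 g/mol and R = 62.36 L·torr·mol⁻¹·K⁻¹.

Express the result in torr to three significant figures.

n(NH4Cl) = 15.1 / 53.49 = 0.2823 mol
n(gas produced) = (2/1) × 0.2823 = 0.5646 mol
P = nRT/V = 0.5646 × 62.36 × 919.15 / 305 = 106.1 torr

106 torr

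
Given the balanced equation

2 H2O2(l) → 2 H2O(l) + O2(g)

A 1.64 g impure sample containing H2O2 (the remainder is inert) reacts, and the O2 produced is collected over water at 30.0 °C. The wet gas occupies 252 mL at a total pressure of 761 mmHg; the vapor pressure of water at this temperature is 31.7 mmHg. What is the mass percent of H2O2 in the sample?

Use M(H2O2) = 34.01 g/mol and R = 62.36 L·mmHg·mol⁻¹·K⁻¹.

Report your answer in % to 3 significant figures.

40.3 %

P(O2) = 761 − 31.7 = 729.3 mmHg
n(O2) = PV/RT = (729.3 × 0.2520) / (62.36 × 303.15) = 0.009722 mol
n(H2O2) = (2/1) × 0.009722 = 0.01944 mol
m(H2O2) = 0.01944 × 34.01 = 0.6612 g
%H2O2 = 0.6612 / 1.64 × 100 = 40.32%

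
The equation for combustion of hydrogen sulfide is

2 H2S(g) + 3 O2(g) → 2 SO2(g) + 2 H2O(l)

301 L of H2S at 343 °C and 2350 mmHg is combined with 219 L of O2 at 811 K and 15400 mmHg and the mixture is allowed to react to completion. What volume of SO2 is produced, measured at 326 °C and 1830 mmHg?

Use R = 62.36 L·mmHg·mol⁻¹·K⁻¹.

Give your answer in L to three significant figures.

n(H2S) = PV/RT = (2350 × 301) / (62.36 × 616.15) = 18.41 mol
n(O2) = PV/RT = (15400 × 219) / (62.36 × 811) = 66.69 mol
For 18.41 mol H2S, stoichiometry requires (3/2) × 18.41 = 27.62 mol O2; 66.69 mol is available, so H2S is limiting.
n(SO2) = (2/2) × 18.41 = 18.41 mol
V(SO2) = nRT/P = 18.41 × 62.36 × 599.15 / 1830 = 375.9 L

376 L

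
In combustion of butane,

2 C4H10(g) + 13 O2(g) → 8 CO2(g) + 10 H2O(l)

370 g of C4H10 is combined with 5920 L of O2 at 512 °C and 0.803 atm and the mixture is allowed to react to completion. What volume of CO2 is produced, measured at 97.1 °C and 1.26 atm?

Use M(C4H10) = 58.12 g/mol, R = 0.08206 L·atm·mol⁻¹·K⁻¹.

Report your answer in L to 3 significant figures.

n(C4H10) = 370 / 58.12 = 6.366 mol
n(O2) = PV/RT = (0.803 × 5920) / (0.08206 × 785.15) = 73.78 mol
For 6.366 mol C4H10, stoichiometry requires (13/2) × 6.366 = 41.38 mol O2; 73.78 mol is available, so C4H10 is limiting.
n(CO2) = (8/2) × 6.366 = 25.46 mol
V(CO2) = nRT/P = 25.46 × 0.08206 × 370.25 / 1.26 = 613.9 L

614 L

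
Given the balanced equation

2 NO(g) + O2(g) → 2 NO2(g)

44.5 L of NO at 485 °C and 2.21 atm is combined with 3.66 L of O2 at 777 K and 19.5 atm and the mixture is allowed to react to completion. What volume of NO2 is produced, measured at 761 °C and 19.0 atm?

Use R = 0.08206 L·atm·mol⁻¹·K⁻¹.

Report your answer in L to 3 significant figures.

7.06 L

n(NO) = PV/RT = (2.21 × 44.5) / (0.08206 × 758.15) = 1.581 mol
n(O2) = PV/RT = (19.5 × 3.66) / (0.08206 × 777) = 1.119 mol
For 1.581 mol NO, stoichiometry requires (1/2) × 1.581 = 0.7905 mol O2; 1.119 mol is available, so NO is limiting.
n(NO2) = (2/2) × 1.581 = 1.581 mol
V(NO2) = nRT/P = 1.581 × 0.08206 × 1034.15 / 19.0 = 7.061 L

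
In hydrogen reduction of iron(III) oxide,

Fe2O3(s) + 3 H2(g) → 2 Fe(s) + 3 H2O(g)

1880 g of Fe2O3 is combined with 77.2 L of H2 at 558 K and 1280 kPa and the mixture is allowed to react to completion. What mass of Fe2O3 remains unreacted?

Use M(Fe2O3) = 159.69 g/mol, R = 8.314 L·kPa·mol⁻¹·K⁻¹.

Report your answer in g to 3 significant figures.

n(Fe2O3) = 1880 / 159.69 = 11.77 mol
n(H2) = PV/RT = (1280 × 77.2) / (8.314 × 558) = 21.30 mol
For 11.77 mol Fe2O3, stoichiometry requires (3/1) × 11.77 = 35.31 mol H2; 21.30 mol is available, so H2 is limiting.
n(Fe2O3) consumed = (1/3) × 21.30 = 7.100 mol; remaining = 11.77 − 7.100 = 4.670 mol
m(Fe2O3) = 4.670 × 159.69 = 745.8 g

746 g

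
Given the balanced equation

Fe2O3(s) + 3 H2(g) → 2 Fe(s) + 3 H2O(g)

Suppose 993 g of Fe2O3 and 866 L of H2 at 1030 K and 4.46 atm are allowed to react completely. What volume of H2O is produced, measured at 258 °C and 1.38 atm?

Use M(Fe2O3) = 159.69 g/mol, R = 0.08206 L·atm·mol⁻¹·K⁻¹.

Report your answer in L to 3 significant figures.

n(Fe2O3) = 993 / 159.69 = 6.218 mol
n(H2) = PV/RT = (4.46 × 866) / (0.08206 × 1030) = 45.70 mol
For 6.218 mol Fe2O3, stoichiometry requires (3/1) × 6.218 = 18.65 mol H2; 45.70 mol is available, so Fe2O3 is limiting.
n(H2O) = (3/1) × 6.218 = 18.65 mol
V(H2O) = nRT/P = 18.65 × 0.08206 × 531.15 / 1.38 = 589.0 L

589 L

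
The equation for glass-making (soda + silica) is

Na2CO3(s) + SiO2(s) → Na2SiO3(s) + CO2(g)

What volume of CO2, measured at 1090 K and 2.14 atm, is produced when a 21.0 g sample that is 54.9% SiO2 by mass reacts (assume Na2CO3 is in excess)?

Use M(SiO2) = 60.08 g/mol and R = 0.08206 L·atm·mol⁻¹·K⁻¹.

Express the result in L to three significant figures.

8.02 L

mass of SiO2 = 21.0 × 54.9/100 = 11.53 g
n(SiO2) = 11.53 / 60.08 = 0.1919 mol
n(CO2) = (1/1) × 0.1919 = 0.1919 mol
V = nRT/P = 0.1919 × 0.08206 × 1090 / 2.14 = 8.021 L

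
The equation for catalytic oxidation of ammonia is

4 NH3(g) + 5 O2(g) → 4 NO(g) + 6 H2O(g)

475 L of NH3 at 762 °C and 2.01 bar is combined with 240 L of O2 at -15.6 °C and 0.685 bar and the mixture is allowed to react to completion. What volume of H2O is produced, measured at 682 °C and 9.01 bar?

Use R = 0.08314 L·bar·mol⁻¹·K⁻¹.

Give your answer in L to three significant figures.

81.2 L

n(NH3) = PV/RT = (2.01 × 475) / (0.08314 × 1035.15) = 11.09 mol
n(O2) = PV/RT = (0.685 × 240) / (0.08314 × 257.55) = 7.678 mol
For 11.09 mol NH3, stoichiometry requires (5/4) × 11.09 = 13.86 mol O2; 7.678 mol is available, so O2 is limiting.
n(H2O) = (6/5) × 7.678 = 9.214 mol
V(H2O) = nRT/P = 9.214 × 0.08314 × 955.15 / 9.01 = 81.21 L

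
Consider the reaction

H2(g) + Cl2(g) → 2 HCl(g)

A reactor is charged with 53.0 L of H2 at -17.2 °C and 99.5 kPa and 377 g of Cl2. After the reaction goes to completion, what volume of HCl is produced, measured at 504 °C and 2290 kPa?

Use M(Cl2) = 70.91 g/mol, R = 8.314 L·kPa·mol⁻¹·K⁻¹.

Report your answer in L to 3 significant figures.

n(H2) = PV/RT = (99.5 × 53.0) / (8.314 × 255.95) = 2.478 mol
n(Cl2) = 377 / 70.91 = 5.317 mol
For 2.478 mol H2, stoichiometry requires (1/1) × 2.478 = 2.478 mol Cl2; 5.317 mol is available, so H2 is limiting.
n(HCl) = (2/1) × 2.478 = 4.956 mol
V(HCl) = nRT/P = 4.956 × 8.314 × 777.15 / 2290 = 13.98 L

14.0 L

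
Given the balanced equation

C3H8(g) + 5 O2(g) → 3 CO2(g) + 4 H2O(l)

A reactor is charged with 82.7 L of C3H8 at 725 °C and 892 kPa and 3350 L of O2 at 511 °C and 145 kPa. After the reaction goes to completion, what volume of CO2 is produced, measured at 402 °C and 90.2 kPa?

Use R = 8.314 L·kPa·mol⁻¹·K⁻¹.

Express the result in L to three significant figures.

1660 L

n(C3H8) = PV/RT = (892 × 82.7) / (8.314 × 998.15) = 8.889 mol
n(O2) = PV/RT = (145 × 3350) / (8.314 × 784.15) = 74.51 mol
For 8.889 mol C3H8, stoichiometry requires (5/1) × 8.889 = 44.44 mol O2; 74.51 mol is available, so C3H8 is limiting.
n(CO2) = (3/1) × 8.889 = 26.67 mol
V(CO2) = nRT/P = 26.67 × 8.314 × 675.15 / 90.2 = 1660 L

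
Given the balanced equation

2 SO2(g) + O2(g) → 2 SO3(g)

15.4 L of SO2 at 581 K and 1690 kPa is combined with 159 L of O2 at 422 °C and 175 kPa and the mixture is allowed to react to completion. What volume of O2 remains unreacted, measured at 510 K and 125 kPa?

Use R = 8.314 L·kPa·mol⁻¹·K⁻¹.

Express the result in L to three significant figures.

n(SO2) = PV/RT = (1690 × 15.4) / (8.314 × 581) = 5.388 mol
n(O2) = PV/RT = (175 × 159) / (8.314 × 695.15) = 4.814 mol
For 5.388 mol SO2, stoichiometry requires (1/2) × 5.388 = 2.694 mol O2; 4.814 mol is available, so SO2 is limiting.
n(O2) consumed = (1/2) × 5.388 = 2.694 mol; remaining = 4.814 − 2.694 = 2.120 mol
V(O2) = nRT/P = 2.120 × 8.314 × 510 / 125 = 71.91 L

71.9 L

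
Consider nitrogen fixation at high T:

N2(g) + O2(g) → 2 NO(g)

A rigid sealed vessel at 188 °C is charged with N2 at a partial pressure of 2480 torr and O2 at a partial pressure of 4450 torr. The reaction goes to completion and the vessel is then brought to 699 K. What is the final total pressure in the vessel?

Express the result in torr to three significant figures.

10500 torr

At constant V, partial pressures at 188 °C are proportional to moles, so apply stoichiometry directly to pressures.
P(O2) required for 2480 torr of N2 = (1/1) × 2480 = 2480 torr; available 4450 torr, so N2 is limiting.
P(O2) remaining = 4450 − (1/1) × 2480 = 1970 torr
P(gaseous products) = (2)/1 × 2480 = 4960 torr
P_total at 188 °C = 1970 + 4960 = 6930 torr
Scaling to 699 K: P = 6930 × 699/461.15 = 10500 torr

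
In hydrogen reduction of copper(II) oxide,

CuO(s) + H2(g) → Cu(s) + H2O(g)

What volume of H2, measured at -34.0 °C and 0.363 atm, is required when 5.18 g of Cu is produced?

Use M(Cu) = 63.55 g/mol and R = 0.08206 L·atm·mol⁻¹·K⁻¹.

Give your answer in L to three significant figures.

n(Cu) = 5.180 / 63.55 = 0.08151 mol
n(H2) = (1/1) × 0.08151 = 0.08151 mol
V = nRT/P = 0.08151 × 0.08206 × 239.15 / 0.363 = 4.407 L

4.41 L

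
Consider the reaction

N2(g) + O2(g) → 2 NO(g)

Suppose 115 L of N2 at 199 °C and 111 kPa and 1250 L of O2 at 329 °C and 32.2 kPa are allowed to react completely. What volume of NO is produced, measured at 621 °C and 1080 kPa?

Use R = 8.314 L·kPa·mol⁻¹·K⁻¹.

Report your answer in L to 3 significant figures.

n(N2) = PV/RT = (111 × 115) / (8.314 × 472.15) = 3.252 mol
n(O2) = PV/RT = (32.2 × 1250) / (8.314 × 602.15) = 8.040 mol
For 3.252 mol N2, stoichiometry requires (1/1) × 3.252 = 3.252 mol O2; 8.040 mol is available, so N2 is limiting.
n(NO) = (2/1) × 3.252 = 6.504 mol
V(NO) = nRT/P = 6.504 × 8.314 × 894.15 / 1080 = 44.77 L

44.8 L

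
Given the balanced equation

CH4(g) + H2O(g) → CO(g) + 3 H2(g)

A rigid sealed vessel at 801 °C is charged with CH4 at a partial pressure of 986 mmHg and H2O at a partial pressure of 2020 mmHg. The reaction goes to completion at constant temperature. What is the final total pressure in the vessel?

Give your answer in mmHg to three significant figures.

4980 mmHg

With V and T fixed, P_i ∝ n_i, so the mole ratios apply directly to partial pressures at 801 °C.
P(H2O) required for 986 mmHg of CH4 = (1/1) × 986 = 986.0 mmHg; available 2020 mmHg, so CH4 is limiting.
P(H2O) remaining = 2020 − (1/1) × 986 = 1034 mmHg
P(gaseous products) = (1+3)/1 × 986 = 3944 mmHg
P_total at 801 °C = 1034 + 3944 = 4978 mmHg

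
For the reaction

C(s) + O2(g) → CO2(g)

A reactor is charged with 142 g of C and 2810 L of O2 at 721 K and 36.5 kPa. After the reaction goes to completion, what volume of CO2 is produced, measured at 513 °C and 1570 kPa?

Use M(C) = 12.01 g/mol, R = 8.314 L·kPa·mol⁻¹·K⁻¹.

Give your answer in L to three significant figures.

49.2 L

n(C) = 142 / 12.01 = 11.82 mol
n(O2) = PV/RT = (36.5 × 2810) / (8.314 × 721) = 17.11 mol
For 11.82 mol C, stoichiometry requires (1/1) × 11.82 = 11.82 mol O2; 17.11 mol is available, so C is limiting.
n(CO2) = (1/1) × 11.82 = 11.82 mol
V(CO2) = nRT/P = 11.82 × 8.314 × 786.15 / 1570 = 49.21 L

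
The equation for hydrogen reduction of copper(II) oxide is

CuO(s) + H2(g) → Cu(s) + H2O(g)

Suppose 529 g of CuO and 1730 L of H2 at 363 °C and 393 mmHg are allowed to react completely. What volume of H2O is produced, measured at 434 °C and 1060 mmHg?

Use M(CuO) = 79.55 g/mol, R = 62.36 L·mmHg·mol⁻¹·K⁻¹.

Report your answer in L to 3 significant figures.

n(CuO) = 529 / 79.55 = 6.650 mol
n(H2) = PV/RT = (393 × 1730) / (62.36 × 636.15) = 17.14 mol
For 6.650 mol CuO, stoichiometry requires (1/1) × 6.650 = 6.650 mol H2; 17.14 mol is available, so CuO is limiting.
n(H2O) = (1/1) × 6.650 = 6.650 mol
V(H2O) = nRT/P = 6.650 × 62.36 × 707.15 / 1060 = 276.7 L

277 L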